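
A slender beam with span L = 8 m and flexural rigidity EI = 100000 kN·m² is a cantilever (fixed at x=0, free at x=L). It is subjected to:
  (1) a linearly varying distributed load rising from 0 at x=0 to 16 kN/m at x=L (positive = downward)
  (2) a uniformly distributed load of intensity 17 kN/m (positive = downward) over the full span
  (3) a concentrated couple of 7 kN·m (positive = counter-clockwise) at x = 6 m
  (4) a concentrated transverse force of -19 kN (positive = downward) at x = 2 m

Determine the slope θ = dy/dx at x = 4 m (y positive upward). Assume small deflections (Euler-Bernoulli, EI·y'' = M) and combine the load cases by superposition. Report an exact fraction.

Load 1 — triangular load w₀=16 kN/m (0→w₀ over full span):
  θ_1 = (w₀Lx²/4-w₀L²x/3-w₀x⁴/(24L))/EI = (16·8·4²/4-16·8²·4/3-16·4⁴/(24·8))/100000 = -82/9375 rad
Load 2 — uniform load w=17 kN/m over full span:
  θ_2 = -wx(x²-3Lx+3L²)/(6EI) = -17·4·(4²-3·8·4+3·8²)/(6·100000) = -119/9375 rad
Load 3 — applied couple M₀=7 kN·m at a=6 m (b=L-a=2):
  θ_3 = M₀x/EI  [x≤a] = 7·4/100000 = 7/25000 rad
Load 4 — point force P=-19 kN at a=2 m (b=L-a=6):
  θ_4 = -Pa²/(2EI)  [x>a] = -(-19)·2²/(2·100000) = 19/50000 rad
Superposition: θ = Σ θ_i = -1039/50000 rad ≈ -0.020780 rad

θ(4) = -1039/50000 rad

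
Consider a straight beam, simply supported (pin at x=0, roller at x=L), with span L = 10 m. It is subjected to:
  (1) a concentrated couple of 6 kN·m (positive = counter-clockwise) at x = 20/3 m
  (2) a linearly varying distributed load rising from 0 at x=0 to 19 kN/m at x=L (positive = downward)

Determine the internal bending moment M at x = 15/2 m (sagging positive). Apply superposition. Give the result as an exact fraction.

M(15/2) = 3277/32 kN·m

Load 1 — applied couple M₀=6 kN·m at a=20/3 m (b=L-a=10/3):
  M_1 = M₀x/L - M₀  [x>a] = 6·(15/2)/10 - 6 = -3/2 kN·m
Load 2 — triangular load w₀=19 kN/m (0→w₀ over full span):
  M_2 = w₀Lx/6 - w₀x³/(6L) = 19·10·(15/2)/6 - 19·(15/2)³/(6·10) = 3325/32 kN·m
Superposition: M = Σ M_i = 3277/32 kN·m ≈ 102.406250 kN·m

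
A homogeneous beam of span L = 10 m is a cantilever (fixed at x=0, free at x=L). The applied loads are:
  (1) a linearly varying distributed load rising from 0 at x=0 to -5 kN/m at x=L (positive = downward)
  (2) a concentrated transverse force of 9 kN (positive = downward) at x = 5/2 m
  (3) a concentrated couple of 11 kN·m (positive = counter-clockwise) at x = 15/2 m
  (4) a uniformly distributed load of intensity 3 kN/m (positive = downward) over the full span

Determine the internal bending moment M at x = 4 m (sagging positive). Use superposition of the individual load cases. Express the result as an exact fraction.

Load 1 — triangular load w₀=-5 kN/m (0→w₀ over full span):
  M_1 = w₀Lx/2 - w₀L²/3 - w₀x³/(6L) = (-5)·10·4/2 - (-5)·10²/3 - (-5)·4³/(6·10) = 72 kN·m
Load 2 — point force P=9 kN at a=5/2 m (b=L-a=15/2):
  M_2 = 0  [x>a] = 0 kN·m
Load 3 — applied couple M₀=11 kN·m at a=15/2 m (b=L-a=5/2):
  M_3 = M₀  [x≤a] = 11 = 11 kN·m
Load 4 — uniform load w=3 kN/m over full span:
  M_4 = -w(L-x)²/2 = -3·(10-4)²/2 = -54 kN·m
Superposition: M = Σ M_i = 29 kN·m ≈ 29.000000 kN·m

M(4) = 29 kN·m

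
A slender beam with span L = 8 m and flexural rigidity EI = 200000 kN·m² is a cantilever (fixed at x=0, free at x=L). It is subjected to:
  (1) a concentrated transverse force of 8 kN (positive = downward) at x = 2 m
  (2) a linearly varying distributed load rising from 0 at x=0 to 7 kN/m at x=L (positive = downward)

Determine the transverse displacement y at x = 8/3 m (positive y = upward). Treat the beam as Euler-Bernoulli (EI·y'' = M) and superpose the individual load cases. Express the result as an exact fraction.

Load 1 — point force P=8 kN at a=2 m (b=L-a=6):
  y_1 = -Pa²(3x-a)/(6EI)  [x>a] = -8·2²·(3·(8/3)-2)/(6·200000) = -1/6250 m
Load 2 — triangular load w₀=7 kN/m (0→w₀ over full span):
  y_2 = (w₀Lx³/12-w₀L²x²/6-w₀x⁵/(120L))/EI = (7·8·(8/3)³/12-7·8²·(8/3)²/6-7·(8/3)⁵/(120·8))/200000 = -25256/11390625 m
Superposition: y = Σ y_i = -54157/22781250 m ≈ -0.002377 m

y(8/3) = -54157/22781250 m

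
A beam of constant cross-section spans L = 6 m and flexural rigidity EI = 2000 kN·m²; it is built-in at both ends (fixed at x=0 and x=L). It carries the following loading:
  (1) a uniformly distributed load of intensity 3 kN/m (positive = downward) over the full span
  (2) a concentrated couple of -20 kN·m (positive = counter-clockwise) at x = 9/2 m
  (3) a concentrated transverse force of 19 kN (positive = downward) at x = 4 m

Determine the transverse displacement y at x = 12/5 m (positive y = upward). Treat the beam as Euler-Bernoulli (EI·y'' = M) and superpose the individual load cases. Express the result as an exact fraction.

y(12/5) = -12133/1875000 m

Load 1 — uniform load w=3 kN/m over full span:
  y_1 = -wx²(L-x)²/(24EI) = -3·(12/5)²·(6-(12/5))²/(24·2000) = -729/156250 m
Load 2 — applied couple M₀=-20 kN·m at a=9/2 m (b=L-a=3/2):
  y_2 = (R_Ax³/6 - M_Ax²/2)/EI  [x≤a] with R_A=-15/4, M_A=-25/4 = ((-15/4)·(12/5)³/6 - (-25/4)·(12/5)²/2)/2000 = 117/25000 m
Load 3 — point force P=19 kN at a=4 m (b=L-a=2):
  y_3 = -Pb²x²(3aL-(3a+b)x)/(6L³EI)  [x≤a] = -19·2²·(12/5)²·(3·4·6-(3·4+2)·(12/5))/(6·6³·2000) = -304/46875 m
Superposition: y = Σ y_i = -12133/1875000 m ≈ -0.006471 m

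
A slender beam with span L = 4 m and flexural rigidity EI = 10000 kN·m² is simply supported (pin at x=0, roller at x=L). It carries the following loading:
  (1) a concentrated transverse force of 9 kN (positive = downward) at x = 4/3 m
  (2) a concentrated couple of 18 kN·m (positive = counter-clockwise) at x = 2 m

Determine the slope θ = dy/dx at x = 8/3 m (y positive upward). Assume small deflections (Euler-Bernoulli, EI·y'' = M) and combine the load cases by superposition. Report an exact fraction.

Load 1 — point force P=9 kN at a=4/3 m (b=L-a=8/3):
  θ_1 = -Pa(2L²-6Lx+3x²+a²)/(6LEI)  [x>a] = -9·(4/3)·(2·4²-6·4·(8/3)+3·(8/3)²+(4/3)²)/(6·4·10000) = 1/2250 rad
Load 2 — applied couple M₀=18 kN·m at a=2 m (b=L-a=2):
  θ_2 = (M₀x²/(2L)-M₀(x-a)+C₁)/EI  [x>a] with C₁=M₀(3b²-L²)/(6L)=-3 = (18·(8/3)²/(2·4)-18·((8/3)-2)+(-3))/10000 = 1/10000 rad
Superposition: θ = Σ θ_i = 49/90000 rad ≈ 0.000544 rad

θ(8/3) = 49/90000 rad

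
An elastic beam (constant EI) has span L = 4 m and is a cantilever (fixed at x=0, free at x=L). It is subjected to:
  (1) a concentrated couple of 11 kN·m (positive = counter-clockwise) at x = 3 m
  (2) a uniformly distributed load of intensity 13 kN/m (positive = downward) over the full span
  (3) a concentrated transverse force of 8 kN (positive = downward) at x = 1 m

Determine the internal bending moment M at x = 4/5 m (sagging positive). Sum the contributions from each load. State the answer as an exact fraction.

M(4/5) = -1429/25 kN·m

Load 1 — applied couple M₀=11 kN·m at a=3 m (b=L-a=1):
  M_1 = M₀  [x≤a] = 11 = 11 kN·m
Load 2 — uniform load w=13 kN/m over full span:
  M_2 = -w(L-x)²/2 = -13·(4-(4/5))²/2 = -1664/25 kN·m
Load 3 — point force P=8 kN at a=1 m (b=L-a=3):
  M_3 = -P(a-x)  [x≤a] = -8·(1-(4/5)) = -8/5 kN·m
Superposition: M = Σ M_i = -1429/25 kN·m ≈ -57.160000 kN·m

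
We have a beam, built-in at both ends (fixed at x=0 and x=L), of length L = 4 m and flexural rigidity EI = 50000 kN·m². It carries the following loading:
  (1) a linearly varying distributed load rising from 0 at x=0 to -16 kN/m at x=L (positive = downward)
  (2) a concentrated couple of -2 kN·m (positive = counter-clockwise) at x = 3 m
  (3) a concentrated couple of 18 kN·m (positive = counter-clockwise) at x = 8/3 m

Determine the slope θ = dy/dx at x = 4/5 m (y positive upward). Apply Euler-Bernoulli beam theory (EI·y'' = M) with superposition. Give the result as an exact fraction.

θ(4/5) = 148/5859375 rad

Load 1 — triangular load w₀=-16 kN/m (0→w₀ over full span):
  θ_1 = -w₀(2x(L-x)(L-2x)(x+2L)+x²(L-x)²)/(120LEI) = -(-16)·(2·(4/5)·(4-(4/5))·(4-2·(4/5))·((4/5)+2·4)+(4/5)²·(4-(4/5))²)/(120·4·50000) = 448/5859375 rad
Load 2 — applied couple M₀=-2 kN·m at a=3 m (b=L-a=1):
  θ_2 = (R_Ax²/2 - M_Ax)/EI  [x≤a] with R_A=-9/16, M_A=-5/8 = ((-9/16)·(4/5)²/2 - (-5/8)·(4/5))/50000 = 1/156250 rad
Load 3 — applied couple M₀=18 kN·m at a=8/3 m (b=L-a=4/3):
  θ_3 = (R_Ax²/2 - M_Ax)/EI  [x≤a] with R_A=6, M_A=6 = (6·(4/5)²/2 - 6·(4/5))/50000 = -9/156250 rad
Superposition: θ = Σ θ_i = 148/5859375 rad ≈ 0.000025 rad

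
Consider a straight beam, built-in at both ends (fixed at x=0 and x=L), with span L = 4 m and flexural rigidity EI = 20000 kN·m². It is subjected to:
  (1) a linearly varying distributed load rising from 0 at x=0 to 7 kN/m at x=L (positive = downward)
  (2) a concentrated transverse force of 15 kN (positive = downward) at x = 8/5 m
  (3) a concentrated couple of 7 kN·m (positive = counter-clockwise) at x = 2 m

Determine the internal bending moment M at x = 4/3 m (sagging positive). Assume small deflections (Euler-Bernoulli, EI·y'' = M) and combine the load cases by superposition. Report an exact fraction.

M(4/3) = 58687/8100 kN·m

Load 1 — triangular load w₀=7 kN/m (0→w₀ over full span):
  M_1 = 3w₀Lx/20 - w₀L²/30 - w₀x³/(6L) = 3·7·4·(4/3)/20 - 7·4²/30 - 7·(4/3)³/(6·4) = 476/405 kN·m
Load 2 — point force P=15 kN at a=8/5 m (b=L-a=12/5):
  M_2 = Pb²(3a+b)x/L³ - Pab²/L²  [x≤a] = 15·(12/5)²·(3·(8/5)+(12/5))·(4/3)/4³ - 15·(8/5)·(12/5)²/4² = 108/25 kN·m
Load 3 — applied couple M₀=7 kN·m at a=2 m (b=L-a=2):
  M_3 = R_Ax - M_A  [x≤a] with R_A=21/8, M_A=7/4 = (21/8)·(4/3) - (7/4) = 7/4 kN·m
Superposition: M = Σ M_i = 58687/8100 kN·m ≈ 7.245309 kN·m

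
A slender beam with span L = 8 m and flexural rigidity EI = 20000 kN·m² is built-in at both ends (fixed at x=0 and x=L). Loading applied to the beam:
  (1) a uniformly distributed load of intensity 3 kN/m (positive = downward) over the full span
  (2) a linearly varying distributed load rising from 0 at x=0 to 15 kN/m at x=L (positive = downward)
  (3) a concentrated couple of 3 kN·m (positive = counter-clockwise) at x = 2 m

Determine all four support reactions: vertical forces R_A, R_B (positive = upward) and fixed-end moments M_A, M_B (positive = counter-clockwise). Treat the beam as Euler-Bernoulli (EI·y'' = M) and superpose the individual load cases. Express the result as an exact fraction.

Load 1 — uniform load w=3 kN/m over full span:
  R_A = wL/2 = 3·8/2 = 12 kN
  M_A = wL²/12 = 3·8²/12 = 16 kN·m
  R_B = wL/2 = 3·8/2 = 12 kN
  M_B = -wL²/12 = -3·8²/12 = -16 kN·m
Load 2 — triangular load w₀=15 kN/m (0→w₀ over full span):
  R_A = 3w₀L/20 = 3·15·8/20 = 18 kN
  M_A = w₀L²/30 = 15·8²/30 = 32 kN·m
  R_B = 7w₀L/20 = 7·15·8/20 = 42 kN
  M_B = -w₀L²/20 = -15·8²/20 = -48 kN·m
Load 3 — applied couple M₀=3 kN·m at a=2 m (b=L-a=6):
  R_A = 6M₀ab/L³ = 6·3·2·6/8³ = 27/64 kN
  M_A = M₀b(2a-b)/L² = 3·6·(2·2-6)/8² = -9/16 kN·m
  R_B = -6M₀ab/L³ = -6·3·2·6/8³ = -27/64 kN
  M_B = M₀a(2b-a)/L² = 3·2·(2·6-2)/8² = 15/16 kN·m
Superposition: R_A = 1947/64 kN, M_A = 759/16 kN·m, R_B = 3429/64 kN, M_B = -1009/16 kN·m

R_A = 1947/64 kN, M_A = 759/16 kN·m, R_B = 3429/64 kN, M_B = -1009/16 kN·m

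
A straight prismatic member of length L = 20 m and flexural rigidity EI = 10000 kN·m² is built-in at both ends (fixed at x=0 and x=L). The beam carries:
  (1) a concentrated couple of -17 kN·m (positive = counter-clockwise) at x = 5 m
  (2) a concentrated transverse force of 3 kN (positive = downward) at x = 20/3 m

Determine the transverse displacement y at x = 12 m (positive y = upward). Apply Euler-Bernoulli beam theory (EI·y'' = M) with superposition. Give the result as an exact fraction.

y(12) = -11087/675000 m

Load 1 — applied couple M₀=-17 kN·m at a=5 m (b=L-a=15):
  y_1 = (R_Ax³/6 - M_Ax²/2 - M₀(x-a)²/2)/EI  [x>a] with R_A=-153/160, M_A=51/16 = ((-153/160)·12³/6 - (51/16)·12²/2 - (-17)·(12-5)²/2)/10000 = -221/25000 m
Load 2 — point force P=3 kN at a=20/3 m (b=L-a=40/3):
  y_2 = -Pa²(L-x)²(3bL-(3b+a)(L-x))/(6L³EI)  [x>a] = -3·(20/3)²·(20-12)²·(3·(40/3)·20-(3·(40/3)+(20/3))·(20-12))/(6·20³·10000) = -128/16875 m
Superposition: y = Σ y_i = -11087/675000 m ≈ -0.016425 m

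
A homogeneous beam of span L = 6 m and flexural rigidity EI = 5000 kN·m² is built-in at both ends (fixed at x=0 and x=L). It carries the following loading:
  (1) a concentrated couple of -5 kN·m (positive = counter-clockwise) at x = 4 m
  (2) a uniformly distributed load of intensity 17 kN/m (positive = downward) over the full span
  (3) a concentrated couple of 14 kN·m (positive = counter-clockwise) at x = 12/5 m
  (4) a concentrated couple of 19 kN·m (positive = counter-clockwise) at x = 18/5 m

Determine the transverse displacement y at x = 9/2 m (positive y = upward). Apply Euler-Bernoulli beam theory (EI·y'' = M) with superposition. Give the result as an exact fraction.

y(9/2) = -18239/3200000 m

Load 1 — applied couple M₀=-5 kN·m at a=4 m (b=L-a=2):
  y_1 = (R_Ax³/6 - M_Ax²/2 - M₀(x-a)²/2)/EI  [x>a] with R_A=-10/9, M_A=-5/3 = ((-10/9)·(9/2)³/6 - (-5/3)·(9/2)²/2 - (-5)·((9/2)-4)²/2)/5000 = 1/8000 m
Load 2 — uniform load w=17 kN/m over full span:
  y_2 = -wx²(L-x)²/(24EI) = -17·(9/2)²·(6-(9/2))²/(24·5000) = -4131/640000 m
Load 3 — applied couple M₀=14 kN·m at a=12/5 m (b=L-a=18/5):
  y_3 = (R_Ax³/6 - M_Ax²/2 - M₀(x-a)²/2)/EI  [x>a] with R_A=84/25, M_A=42/25 = ((84/25)·(9/2)³/6 - (42/25)·(9/2)²/2 - 14·((9/2)-(12/5))²/2)/5000 = 63/100000 m
Load 4 — applied couple M₀=19 kN·m at a=18/5 m (b=L-a=12/5):
  y_4 = (R_Ax³/6 - M_Ax²/2 - M₀(x-a)²/2)/EI  [x>a] with R_A=114/25, M_A=152/25 = ((114/25)·(9/2)³/6 - (152/25)·(9/2)²/2 - 19·((9/2)-(18/5))²/2)/5000 = 0 m
Superposition: y = Σ y_i = -18239/3200000 m ≈ -0.005700 m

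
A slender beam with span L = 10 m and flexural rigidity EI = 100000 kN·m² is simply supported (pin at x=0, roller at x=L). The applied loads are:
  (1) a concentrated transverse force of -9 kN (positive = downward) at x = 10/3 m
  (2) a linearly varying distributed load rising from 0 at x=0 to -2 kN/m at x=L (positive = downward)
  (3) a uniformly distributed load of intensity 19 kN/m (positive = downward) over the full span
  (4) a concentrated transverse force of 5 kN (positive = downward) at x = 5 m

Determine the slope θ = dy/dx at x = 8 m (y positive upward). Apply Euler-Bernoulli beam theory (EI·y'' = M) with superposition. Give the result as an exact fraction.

Load 1 — point force P=-9 kN at a=10/3 m (b=L-a=20/3):
  θ_1 = -Pa(2L²-6Lx+3x²+a²)/(6LEI)  [x>a] = -(-9)·(10/3)·(2·10²-6·10·8+3·8²+(10/3)²)/(6·10·100000) = -173/450000 rad
Load 2 — triangular load w₀=-2 kN/m (0→w₀ over full span):
  θ_2 = -w₀(7L⁴-30L²x²+15x⁴)/(360LEI) = -(-2)·(7·10⁴-30·10²·8²+15·8⁴)/(360·10·100000) = -757/2250000 rad
Load 3 — uniform load w=19 kN/m over full span:
  θ_3 = -w(L³-6Lx²+4x³)/(24EI) = -19·(10³-6·10·8²+4·8³)/(24·100000) = 627/100000 rad
Load 4 — point force P=5 kN at a=5 m (b=L-a=5):
  θ_4 = -Pa(2L²-6Lx+3x²+a²)/(6LEI)  [x>a] = -5·5·(2·10²-6·10·8+3·8²+5²)/(6·10·100000) = 21/80000 rad
Superposition: θ = Σ θ_i = 104609/18000000 rad ≈ 0.005812 rad

θ(8) = 104609/18000000 rad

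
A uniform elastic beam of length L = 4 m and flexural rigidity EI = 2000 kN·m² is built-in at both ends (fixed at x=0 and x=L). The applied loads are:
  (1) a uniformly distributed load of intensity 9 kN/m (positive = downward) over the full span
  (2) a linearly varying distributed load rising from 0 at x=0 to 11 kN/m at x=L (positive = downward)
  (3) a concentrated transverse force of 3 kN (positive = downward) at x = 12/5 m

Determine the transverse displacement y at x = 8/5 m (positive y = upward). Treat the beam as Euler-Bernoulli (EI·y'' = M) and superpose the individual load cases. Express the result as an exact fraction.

Load 1 — uniform load w=9 kN/m over full span:
  y_1 = -wx²(L-x)²/(24EI) = -9·(8/5)²·(4-(8/5))²/(24·2000) = -216/78125 m
Load 2 — triangular load w₀=11 kN/m (0→w₀ over full span):
  y_2 = -w₀x²(L-x)²(x+2L)/(120LEI) = -11·(8/5)²·(4-(8/5))²·((8/5)+2·4)/(120·4·2000) = -3168/1953125 m
Load 3 — point force P=3 kN at a=12/5 m (b=L-a=8/5):
  y_3 = -Pb²x²(3aL-(3a+b)x)/(6L³EI)  [x≤a] = -3·(8/5)²·(8/5)²·(3·(12/5)·4-(3·(12/5)+(8/5))·(8/5))/(6·4³·2000) = -736/1953125 m
Superposition: y = Σ y_i = -9304/1953125 m ≈ -0.004764 m

y(8/5) = -9304/1953125 m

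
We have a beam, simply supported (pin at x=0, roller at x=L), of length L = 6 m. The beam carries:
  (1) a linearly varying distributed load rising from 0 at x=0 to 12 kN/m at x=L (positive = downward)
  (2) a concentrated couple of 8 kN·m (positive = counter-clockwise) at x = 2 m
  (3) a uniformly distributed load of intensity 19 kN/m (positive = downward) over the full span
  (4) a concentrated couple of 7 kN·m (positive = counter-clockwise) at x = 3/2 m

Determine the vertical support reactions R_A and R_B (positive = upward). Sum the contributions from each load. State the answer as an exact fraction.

Load 1 — triangular load w₀=12 kN/m (0→w₀ over full span):
  R_A = w₀L/6 = 12·6/6 = 12 kN
  R_B = w₀L/3 = 12·6/3 = 24 kN
Load 2 — applied couple M₀=8 kN·m at a=2 m (b=L-a=4):
  R_A = M₀/L = 8/6 = 4/3 kN
  R_B = -M₀/L = -8/6 = -4/3 kN
Load 3 — uniform load w=19 kN/m over full span:
  R_A = wL/2 = 19·6/2 = 57 kN
  R_B = wL/2 = 19·6/2 = 57 kN
Load 4 — applied couple M₀=7 kN·m at a=3/2 m (b=L-a=9/2):
  R_A = M₀/L = 7/6 kN
  R_B = -M₀/L = -7/6 kN
Superposition: R_A = 143/2 kN, R_B = 157/2 kN

R_A = 143/2 kN, R_B = 157/2 kN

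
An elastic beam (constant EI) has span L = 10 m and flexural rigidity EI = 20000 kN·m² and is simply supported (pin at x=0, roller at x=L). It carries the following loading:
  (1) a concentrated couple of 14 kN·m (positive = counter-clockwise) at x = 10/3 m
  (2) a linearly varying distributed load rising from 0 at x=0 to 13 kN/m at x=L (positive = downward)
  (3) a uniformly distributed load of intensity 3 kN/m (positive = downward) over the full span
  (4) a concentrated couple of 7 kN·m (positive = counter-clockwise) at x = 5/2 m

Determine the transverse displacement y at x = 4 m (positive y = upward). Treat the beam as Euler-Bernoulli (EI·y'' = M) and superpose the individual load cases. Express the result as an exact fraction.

y(4) = -217697/4000000 m

Load 1 — applied couple M₀=14 kN·m at a=10/3 m (b=L-a=20/3):
  y_1 = (M₀x³/(6L)-M₀(x-a)²/2+C₁x)/EI  [x>a] with C₁=M₀(3b²-L²)/(6L)=70/9 = (14·4³/(6·10)-14·(4-(10/3))²/2+(70/9)·4)/20000 = 161/75000 m
Load 2 — triangular load w₀=13 kN/m (0→w₀ over full span):
  y_2 = -w₀x(7L⁴-10L²x²+3x⁴)/(360LEI) = -13·4·(7·10⁴-10·10²·4²+3·4⁴)/(360·10·20000) = -14833/375000 m
Load 3 — uniform load w=3 kN/m over full span:
  y_3 = -wx(L³-2Lx²+x³)/(24EI) = -3·4·(10³-2·10·4²+4³)/(24·20000) = -93/5000 m
Load 4 — applied couple M₀=7 kN·m at a=5/2 m (b=L-a=15/2):
  y_4 = (M₀x³/(6L)-M₀(x-a)²/2+C₁x)/EI  [x>a] with C₁=M₀(3b²-L²)/(6L)=385/48 = (7·4³/(6·10)-7·(4-(5/2))²/2+(385/48)·4)/20000 = 1267/800000 m
Superposition: y = Σ y_i = -217697/4000000 m ≈ -0.054424 m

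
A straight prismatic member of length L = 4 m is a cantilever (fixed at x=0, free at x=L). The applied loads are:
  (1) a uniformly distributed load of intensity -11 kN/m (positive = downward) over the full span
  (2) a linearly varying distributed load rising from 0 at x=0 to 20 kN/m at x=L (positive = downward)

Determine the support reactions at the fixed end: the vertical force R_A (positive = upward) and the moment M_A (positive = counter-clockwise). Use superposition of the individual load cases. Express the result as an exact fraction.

Load 1 — uniform load w=-11 kN/m over full span:
  R_A = wL = (-11)·4 = -44 kN
  M_A = wL²/2 = (-11)·4²/2 = -88 kN·m
Load 2 — triangular load w₀=20 kN/m (0→w₀ over full span):
  R_A = w₀L/2 = 20·4/2 = 40 kN
  M_A = w₀L²/3 = 20·4²/3 = 320/3 kN·m
Superposition: R_A = -4 kN, M_A = 56/3 kN·m

R_A = -4 kN, M_A = 56/3 kN·m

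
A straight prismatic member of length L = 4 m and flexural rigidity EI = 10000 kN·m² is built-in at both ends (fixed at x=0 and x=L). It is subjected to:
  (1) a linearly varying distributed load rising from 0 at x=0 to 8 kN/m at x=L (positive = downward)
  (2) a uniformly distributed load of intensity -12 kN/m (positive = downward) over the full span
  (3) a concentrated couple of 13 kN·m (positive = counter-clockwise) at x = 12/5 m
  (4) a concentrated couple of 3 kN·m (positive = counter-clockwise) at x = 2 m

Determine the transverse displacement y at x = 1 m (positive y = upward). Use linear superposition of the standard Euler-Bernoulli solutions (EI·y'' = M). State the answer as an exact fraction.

y(1) = 133/800000 m

Load 1 — triangular load w₀=8 kN/m (0→w₀ over full span):
  y_1 = -w₀x²(L-x)²(x+2L)/(120LEI) = -8·1²·(4-1)²·(1+2·4)/(120·4·10000) = -27/200000 m
Load 2 — uniform load w=-12 kN/m over full span:
  y_2 = -wx²(L-x)²/(24EI) = -(-12)·1²·(4-1)²/(24·10000) = 9/20000 m
Load 3 — applied couple M₀=13 kN·m at a=12/5 m (b=L-a=8/5):
  y_3 = (R_Ax³/6 - M_Ax²/2)/EI  [x≤a] with R_A=117/25, M_A=104/25 = ((117/25)·1³/6 - (104/25)·1²/2)/10000 = -13/100000 m
Load 4 — applied couple M₀=3 kN·m at a=2 m (b=L-a=2):
  y_4 = (R_Ax³/6 - M_Ax²/2)/EI  [x≤a] with R_A=9/8, M_A=3/4 = ((9/8)·1³/6 - (3/4)·1²/2)/10000 = -3/160000 m
Superposition: y = Σ y_i = 133/800000 m ≈ 0.000166 m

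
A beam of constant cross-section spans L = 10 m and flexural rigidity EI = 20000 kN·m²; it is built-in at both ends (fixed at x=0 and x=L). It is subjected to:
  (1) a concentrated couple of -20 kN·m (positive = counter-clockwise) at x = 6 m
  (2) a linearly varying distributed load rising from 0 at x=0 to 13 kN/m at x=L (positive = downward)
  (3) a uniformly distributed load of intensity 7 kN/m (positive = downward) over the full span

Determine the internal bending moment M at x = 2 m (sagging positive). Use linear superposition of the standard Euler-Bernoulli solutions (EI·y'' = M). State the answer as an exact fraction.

M(2) = -194/25 kN·m

Load 1 — applied couple M₀=-20 kN·m at a=6 m (b=L-a=4):
  M_1 = R_Ax - M_A  [x≤a] with R_A=-72/25, M_A=-32/5 = (-72/25)·2 - (-32/5) = 16/25 kN·m
Load 2 — triangular load w₀=13 kN/m (0→w₀ over full span):
  M_2 = 3w₀Lx/20 - w₀L²/30 - w₀x³/(6L) = 3·13·10·2/20 - 13·10²/30 - 13·2³/(6·10) = -91/15 kN·m
Load 3 — uniform load w=7 kN/m over full span:
  M_3 = wLx/2 - wL²/12 - wx²/2 = 7·10·2/2 - 7·10²/12 - 7·2²/2 = -7/3 kN·m
Superposition: M = Σ M_i = -194/25 kN·m ≈ -7.760000 kN·m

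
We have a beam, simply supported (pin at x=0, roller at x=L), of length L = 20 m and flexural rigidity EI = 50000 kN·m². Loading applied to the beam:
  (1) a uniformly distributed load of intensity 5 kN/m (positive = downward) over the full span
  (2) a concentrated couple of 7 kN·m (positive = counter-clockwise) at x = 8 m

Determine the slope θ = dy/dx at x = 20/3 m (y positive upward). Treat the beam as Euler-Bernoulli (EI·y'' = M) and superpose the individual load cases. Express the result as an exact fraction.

Load 1 — uniform load w=5 kN/m over full span:
  θ_1 = -w(L³-6Lx²+4x³)/(24EI) = -5·(20³-6·20·(20/3)²+4·(20/3)³)/(24·50000) = -13/810 rad
Load 2 — applied couple M₀=7 kN·m at a=8 m (b=L-a=12):
  θ_2 = (M₀x²/(2L)+C₁)/EI  [x≤a] with C₁=M₀(3b²-L²)/(6L)=28/15 = (7·(20/3)²/(2·20)+(28/15))/50000 = 217/1125000 rad
Superposition: θ = Σ θ_i = -160547/10125000 rad ≈ -0.015856 rad

θ(20/3) = -160547/10125000 rad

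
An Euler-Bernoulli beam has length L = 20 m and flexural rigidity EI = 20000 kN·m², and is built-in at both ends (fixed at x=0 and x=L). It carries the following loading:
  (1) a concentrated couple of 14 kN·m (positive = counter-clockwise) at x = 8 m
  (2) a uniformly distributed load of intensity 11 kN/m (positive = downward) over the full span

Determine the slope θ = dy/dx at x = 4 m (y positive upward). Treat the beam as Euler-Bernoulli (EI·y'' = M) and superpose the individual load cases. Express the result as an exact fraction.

Load 1 — applied couple M₀=14 kN·m at a=8 m (b=L-a=12):
  θ_1 = (R_Ax²/2 - M_Ax)/EI  [x≤a] with R_A=126/125, M_A=42/25 = ((126/125)·4²/2 - (42/25)·4)/20000 = 21/312500 rad
Load 2 — uniform load w=11 kN/m over full span:
  θ_2 = -wx(L-x)(L-2x)/(12EI) = -11·4·(20-4)·(20-2·4)/(12·20000) = -22/625 rad
Superposition: θ = Σ θ_i = -10979/312500 rad ≈ -0.035133 rad

θ(4) = -10979/312500 rad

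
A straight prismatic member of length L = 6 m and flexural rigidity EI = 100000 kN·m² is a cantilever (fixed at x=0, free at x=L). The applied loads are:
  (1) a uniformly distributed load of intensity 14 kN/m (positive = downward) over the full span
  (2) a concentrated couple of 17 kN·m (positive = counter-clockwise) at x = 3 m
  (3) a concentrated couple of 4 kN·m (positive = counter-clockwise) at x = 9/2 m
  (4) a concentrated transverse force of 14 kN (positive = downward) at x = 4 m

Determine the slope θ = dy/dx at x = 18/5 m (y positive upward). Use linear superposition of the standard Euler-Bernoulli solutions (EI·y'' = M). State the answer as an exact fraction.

θ(18/5) = -64653/12500000 rad

Load 1 — uniform load w=14 kN/m over full span:
  θ_1 = -wx(x²-3Lx+3L²)/(6EI) = -14·(18/5)·((18/5)²-3·6·(18/5)+3·6²)/(6·100000) = -7371/1562500 rad
Load 2 — applied couple M₀=17 kN·m at a=3 m (b=L-a=3):
  θ_2 = M₀a/EI  [x>a] = 17·3/100000 = 51/100000 rad
Load 3 — applied couple M₀=4 kN·m at a=9/2 m (b=L-a=3/2):
  θ_3 = M₀x/EI  [x≤a] = 4·(18/5)/100000 = 9/62500 rad
Load 4 — point force P=14 kN at a=4 m (b=L-a=2):
  θ_4 = -Px(2a-x)/(2EI)  [x≤a] = -14·(18/5)·(2·4-(18/5))/(2·100000) = -693/625000 rad
Superposition: θ = Σ θ_i = -64653/12500000 rad ≈ -0.005172 rad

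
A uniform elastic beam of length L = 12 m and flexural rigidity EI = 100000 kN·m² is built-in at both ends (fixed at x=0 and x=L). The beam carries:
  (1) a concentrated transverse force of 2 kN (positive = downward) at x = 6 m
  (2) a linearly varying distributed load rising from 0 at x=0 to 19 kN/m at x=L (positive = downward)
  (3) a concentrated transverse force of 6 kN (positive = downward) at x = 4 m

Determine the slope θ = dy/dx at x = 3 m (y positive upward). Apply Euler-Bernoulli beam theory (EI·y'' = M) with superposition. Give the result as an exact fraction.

θ(3) = -22647/16000000 rad

Load 1 — point force P=2 kN at a=6 m (b=L-a=6):
  θ_1 = -Pb²x(2aL-(3a+b)x)/(2L³EI)  [x≤a] = -2·6²·3·(2·6·12-(3·6+6)·3)/(2·12³·100000) = -9/200000 rad
Load 2 — triangular load w₀=19 kN/m (0→w₀ over full span):
  θ_2 = -w₀(2x(L-x)(L-2x)(x+2L)+x²(L-x)²)/(120LEI) = -19·(2·3·(12-3)·(12-2·3)·(3+2·12)+3²·(12-3)²)/(120·12·100000) = -20007/16000000 rad
Load 3 — point force P=6 kN at a=4 m (b=L-a=8):
  θ_3 = -Pb²x(2aL-(3a+b)x)/(2L³EI)  [x≤a] = -6·8²·3·(2·4·12-(3·4+8)·3)/(2·12³·100000) = -3/25000 rad
Superposition: θ = Σ θ_i = -22647/16000000 rad ≈ -0.001415 rad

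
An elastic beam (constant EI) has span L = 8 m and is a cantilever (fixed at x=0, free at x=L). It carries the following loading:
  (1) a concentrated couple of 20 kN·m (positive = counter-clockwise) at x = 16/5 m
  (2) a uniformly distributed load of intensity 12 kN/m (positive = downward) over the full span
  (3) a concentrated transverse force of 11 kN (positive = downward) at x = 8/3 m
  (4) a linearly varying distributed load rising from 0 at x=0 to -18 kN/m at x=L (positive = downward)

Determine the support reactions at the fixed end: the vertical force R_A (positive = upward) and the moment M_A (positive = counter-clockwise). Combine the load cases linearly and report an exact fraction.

R_A = 35 kN, M_A = 28/3 kN·m

Load 1 — applied couple M₀=20 kN·m at a=16/5 m (b=L-a=24/5):
  R_A = 0 kN
  M_A = -M₀ = -20 kN·m
Load 2 — uniform load w=12 kN/m over full span:
  R_A = wL = 12·8 = 96 kN
  M_A = wL²/2 = 12·8²/2 = 384 kN·m
Load 3 — point force P=11 kN at a=8/3 m (b=L-a=16/3):
  R_A = P = 11 kN
  M_A = Pa = 11·(8/3) = 88/3 kN·m
Load 4 — triangular load w₀=-18 kN/m (0→w₀ over full span):
  R_A = w₀L/2 = (-18)·8/2 = -72 kN
  M_A = w₀L²/3 = (-18)·8²/3 = -384 kN·m
Superposition: R_A = 35 kN, M_A = 28/3 kN·m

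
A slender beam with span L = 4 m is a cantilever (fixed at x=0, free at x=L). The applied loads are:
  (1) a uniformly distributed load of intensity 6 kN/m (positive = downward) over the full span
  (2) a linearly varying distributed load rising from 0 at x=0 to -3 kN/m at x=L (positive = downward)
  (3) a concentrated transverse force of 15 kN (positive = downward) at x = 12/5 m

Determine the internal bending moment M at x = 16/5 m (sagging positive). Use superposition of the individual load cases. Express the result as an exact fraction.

M(16/5) = -128/125 kN·m

Load 1 — uniform load w=6 kN/m over full span:
  M_1 = -w(L-x)²/2 = -6·(4-(16/5))²/2 = -48/25 kN·m
Load 2 — triangular load w₀=-3 kN/m (0→w₀ over full span):
  M_2 = w₀Lx/2 - w₀L²/3 - w₀x³/(6L) = (-3)·4·(16/5)/2 - (-3)·4²/3 - (-3)·(16/5)³/(6·4) = 112/125 kN·m
Load 3 — point force P=15 kN at a=12/5 m (b=L-a=8/5):
  M_3 = 0  [x>a] = 0 kN·m
Superposition: M = Σ M_i = -128/125 kN·m ≈ -1.024000 kN·m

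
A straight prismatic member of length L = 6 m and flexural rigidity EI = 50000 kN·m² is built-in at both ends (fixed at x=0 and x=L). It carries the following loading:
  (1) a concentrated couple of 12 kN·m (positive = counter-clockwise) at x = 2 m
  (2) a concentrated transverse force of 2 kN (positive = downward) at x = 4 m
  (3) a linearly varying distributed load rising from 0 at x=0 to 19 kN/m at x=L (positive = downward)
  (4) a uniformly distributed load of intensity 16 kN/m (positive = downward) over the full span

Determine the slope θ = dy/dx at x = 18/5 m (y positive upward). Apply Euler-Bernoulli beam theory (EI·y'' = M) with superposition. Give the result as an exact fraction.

Load 1 — applied couple M₀=12 kN·m at a=2 m (b=L-a=4):
  θ_1 = (R_Ax²/2 - M_Ax - M₀(x-a))/EI  [x>a] with R_A=8/3, M_A=0 = ((8/3)·(18/5)²/2 - 0·(18/5) - 12·((18/5)-2))/50000 = -3/78125 rad
Load 2 — point force P=2 kN at a=4 m (b=L-a=2):
  θ_2 = -Pb²x(2aL-(3a+b)x)/(2L³EI)  [x≤a] = -2·2²·(18/5)·(2·4·6-(3·4+2)·(18/5))/(2·6³·50000) = 1/312500 rad
Load 3 — triangular load w₀=19 kN/m (0→w₀ over full span):
  θ_3 = -w₀(2x(L-x)(L-2x)(x+2L)+x²(L-x)²)/(120LEI) = -19·(2·(18/5)·(6-(18/5))·(6-2·(18/5))·((18/5)+2·6)+(18/5)²·(6-(18/5))²)/(120·6·50000) = 513/3906250 rad
Load 4 — uniform load w=16 kN/m over full span:
  θ_4 = -wx(L-x)(L-2x)/(12EI) = -16·(18/5)·(6-(18/5))·(6-2·(18/5))/(12·50000) = 108/390625 rad
Superposition: θ = Σ θ_i = 2911/7812500 rad ≈ 0.000373 rad

θ(18/5) = 2911/7812500 rad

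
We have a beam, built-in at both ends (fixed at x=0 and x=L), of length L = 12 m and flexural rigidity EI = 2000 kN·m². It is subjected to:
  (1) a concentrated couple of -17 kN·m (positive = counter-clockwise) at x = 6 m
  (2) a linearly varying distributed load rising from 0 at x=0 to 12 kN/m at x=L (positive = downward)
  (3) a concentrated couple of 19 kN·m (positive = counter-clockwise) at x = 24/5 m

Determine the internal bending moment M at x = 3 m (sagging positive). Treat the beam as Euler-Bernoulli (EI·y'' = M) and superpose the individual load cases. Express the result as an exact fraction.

M(3) = 1027/200 kN·m

Load 1 — applied couple M₀=-17 kN·m at a=6 m (b=L-a=6):
  M_1 = R_Ax - M_A  [x≤a] with R_A=-17/8, M_A=-17/4 = (-17/8)·3 - (-17/4) = -17/8 kN·m
Load 2 — triangular load w₀=12 kN/m (0→w₀ over full span):
  M_2 = 3w₀Lx/20 - w₀L²/30 - w₀x³/(6L) = 3·12·12·3/20 - 12·12²/30 - 12·3³/(6·12) = 27/10 kN·m
Load 3 — applied couple M₀=19 kN·m at a=24/5 m (b=L-a=36/5):
  M_3 = R_Ax - M_A  [x≤a] with R_A=57/25, M_A=57/25 = (57/25)·3 - (57/25) = 114/25 kN·m
Superposition: M = Σ M_i = 1027/200 kN·m ≈ 5.135000 kN·m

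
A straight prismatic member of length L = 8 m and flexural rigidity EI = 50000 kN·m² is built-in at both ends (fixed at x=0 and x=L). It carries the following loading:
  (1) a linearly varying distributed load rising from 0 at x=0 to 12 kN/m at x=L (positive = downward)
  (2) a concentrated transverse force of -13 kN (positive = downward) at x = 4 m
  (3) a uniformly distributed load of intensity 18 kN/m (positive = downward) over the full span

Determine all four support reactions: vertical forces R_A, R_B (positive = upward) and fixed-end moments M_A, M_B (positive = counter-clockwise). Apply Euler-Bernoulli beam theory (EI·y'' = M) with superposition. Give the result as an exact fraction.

R_A = 799/10 kN, M_A = 543/5 kN·m, R_B = 991/10 kN, M_B = -607/5 kN·m

Load 1 — triangular load w₀=12 kN/m (0→w₀ over full span):
  R_A = 3w₀L/20 = 3·12·8/20 = 72/5 kN
  M_A = w₀L²/30 = 12·8²/30 = 128/5 kN·m
  R_B = 7w₀L/20 = 7·12·8/20 = 168/5 kN
  M_B = -w₀L²/20 = -12·8²/20 = -192/5 kN·m
Load 2 — point force P=-13 kN at a=4 m (b=L-a=4):
  R_A = Pb²(3a+b)/L³ = (-13)·4²·(3·4+4)/8³ = -13/2 kN
  M_A = Pab²/L² = (-13)·4·4²/8² = -13 kN·m
  R_B = Pa²(a+3b)/L³ = (-13)·4²·(4+3·4)/8³ = -13/2 kN
  M_B = -Pa²b/L² = -(-13)·4²·4/8² = 13 kN·m
Load 3 — uniform load w=18 kN/m over full span:
  R_A = wL/2 = 18·8/2 = 72 kN
  M_A = wL²/12 = 18·8²/12 = 96 kN·m
  R_B = wL/2 = 18·8/2 = 72 kN
  M_B = -wL²/12 = -18·8²/12 = -96 kN·m
Superposition: R_A = 799/10 kN, M_A = 543/5 kN·m, R_B = 991/10 kN, M_B = -607/5 kN·m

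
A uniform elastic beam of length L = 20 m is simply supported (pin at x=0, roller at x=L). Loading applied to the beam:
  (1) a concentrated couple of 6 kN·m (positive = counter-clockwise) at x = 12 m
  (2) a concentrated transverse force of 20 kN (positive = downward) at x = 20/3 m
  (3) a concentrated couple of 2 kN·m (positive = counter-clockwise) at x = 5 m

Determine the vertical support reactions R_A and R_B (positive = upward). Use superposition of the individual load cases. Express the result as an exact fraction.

R_A = 206/15 kN, R_B = 94/15 kN

Load 1 — applied couple M₀=6 kN·m at a=12 m (b=L-a=8):
  R_A = M₀/L = 6/20 = 3/10 kN
  R_B = -M₀/L = -6/20 = -3/10 kN
Load 2 — point force P=20 kN at a=20/3 m (b=L-a=40/3):
  R_A = Pb/L = 20·(40/3)/20 = 40/3 kN
  R_B = Pa/L = 20·(20/3)/20 = 20/3 kN
Load 3 — applied couple M₀=2 kN·m at a=5 m (b=L-a=15):
  R_A = M₀/L = 2/20 = 1/10 kN
  R_B = -M₀/L = -2/20 = -1/10 kN
Superposition: R_A = 206/15 kN, R_B = 94/15 kN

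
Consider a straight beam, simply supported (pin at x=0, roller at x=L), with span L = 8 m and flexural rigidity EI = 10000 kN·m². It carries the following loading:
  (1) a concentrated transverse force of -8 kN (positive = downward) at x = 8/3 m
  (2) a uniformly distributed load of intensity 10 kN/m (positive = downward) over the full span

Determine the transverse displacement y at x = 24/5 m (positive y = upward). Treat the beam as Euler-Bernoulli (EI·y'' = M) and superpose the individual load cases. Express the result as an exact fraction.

Load 1 — point force P=-8 kN at a=8/3 m (b=L-a=16/3):
  y_1 = -Pa(L-x)(2Lx-a²-x²)/(6LEI)  [x>a] = -(-8)·(8/3)·(8-(24/5))·(2·8·(24/5)-(8/3)²-(24/5)²)/(6·8·10000) = 41984/6328125 m
Load 2 — uniform load w=10 kN/m over full span:
  y_2 = -wx(L³-2Lx²+x³)/(24EI) = -10·(24/5)·(8³-2·8·(24/5)²+(24/5)³)/(24·10000) = -3968/78125 m
Superposition: y = Σ y_i = -279424/6328125 m ≈ -0.044156 m

y(24/5) = -279424/6328125 m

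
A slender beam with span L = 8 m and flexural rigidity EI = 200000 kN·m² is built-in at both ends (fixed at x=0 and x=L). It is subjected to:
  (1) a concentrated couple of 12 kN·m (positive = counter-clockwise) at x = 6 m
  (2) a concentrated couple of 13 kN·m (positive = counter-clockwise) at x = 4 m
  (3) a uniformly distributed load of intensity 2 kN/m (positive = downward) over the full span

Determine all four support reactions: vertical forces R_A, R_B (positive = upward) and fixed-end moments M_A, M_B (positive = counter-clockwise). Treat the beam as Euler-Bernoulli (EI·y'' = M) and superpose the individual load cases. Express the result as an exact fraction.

R_A = 97/8 kN, M_A = 53/3 kN·m, R_B = 31/8 kN, M_B = -29/3 kN·m

Load 1 — applied couple M₀=12 kN·m at a=6 m (b=L-a=2):
  R_A = 6M₀ab/L³ = 6·12·6·2/8³ = 27/16 kN
  M_A = M₀b(2a-b)/L² = 12·2·(2·6-2)/8² = 15/4 kN·m
  R_B = -6M₀ab/L³ = -6·12·6·2/8³ = -27/16 kN
  M_B = M₀a(2b-a)/L² = 12·6·(2·2-6)/8² = -9/4 kN·m
Load 2 — applied couple M₀=13 kN·m at a=4 m (b=L-a=4):
  R_A = 6M₀ab/L³ = 6·13·4·4/8³ = 39/16 kN
  M_A = M₀b(2a-b)/L² = 13·4·(2·4-4)/8² = 13/4 kN·m
  R_B = -6M₀ab/L³ = -6·13·4·4/8³ = -39/16 kN
  M_B = M₀a(2b-a)/L² = 13·4·(2·4-4)/8² = 13/4 kN·m
Load 3 — uniform load w=2 kN/m over full span:
  R_A = wL/2 = 2·8/2 = 8 kN
  M_A = wL²/12 = 2·8²/12 = 32/3 kN·m
  R_B = wL/2 = 2·8/2 = 8 kN
  M_B = -wL²/12 = -2·8²/12 = -32/3 kN·m
Superposition: R_A = 97/8 kN, M_A = 53/3 kN·m, R_B = 31/8 kN, M_B = -29/3 kN·m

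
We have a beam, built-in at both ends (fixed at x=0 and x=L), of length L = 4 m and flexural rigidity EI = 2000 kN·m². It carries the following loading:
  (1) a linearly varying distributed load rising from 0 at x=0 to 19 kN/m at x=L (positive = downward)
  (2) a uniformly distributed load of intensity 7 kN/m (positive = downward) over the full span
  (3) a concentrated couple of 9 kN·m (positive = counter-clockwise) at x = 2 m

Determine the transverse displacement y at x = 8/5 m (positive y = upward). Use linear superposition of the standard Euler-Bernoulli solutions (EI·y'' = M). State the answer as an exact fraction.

y(8/5) = -20469/3906250 m

Load 1 — triangular load w₀=19 kN/m (0→w₀ over full span):
  y_1 = -w₀x²(L-x)²(x+2L)/(120LEI) = -19·(8/5)²·(4-(8/5))²·((8/5)+2·4)/(120·4·2000) = -5472/1953125 m
Load 2 — uniform load w=7 kN/m over full span:
  y_2 = -wx²(L-x)²/(24EI) = -7·(8/5)²·(4-(8/5))²/(24·2000) = -168/78125 m
Load 3 — applied couple M₀=9 kN·m at a=2 m (b=L-a=2):
  y_3 = (R_Ax³/6 - M_Ax²/2)/EI  [x≤a] with R_A=27/8, M_A=9/4 = ((27/8)·(8/5)³/6 - (9/4)·(8/5)²/2)/2000 = -9/31250 m
Superposition: y = Σ y_i = -20469/3906250 m ≈ -0.005240 m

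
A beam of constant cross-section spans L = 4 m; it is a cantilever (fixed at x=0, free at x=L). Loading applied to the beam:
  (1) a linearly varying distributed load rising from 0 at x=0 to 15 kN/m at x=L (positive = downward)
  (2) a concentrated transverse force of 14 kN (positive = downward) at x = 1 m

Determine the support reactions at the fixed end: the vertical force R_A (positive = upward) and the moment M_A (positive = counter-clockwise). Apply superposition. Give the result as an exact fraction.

R_A = 44 kN, M_A = 94 kN·m

Load 1 — triangular load w₀=15 kN/m (0→w₀ over full span):
  R_A = w₀L/2 = 15·4/2 = 30 kN
  M_A = w₀L²/3 = 15·4²/3 = 80 kN·m
Load 2 — point force P=14 kN at a=1 m (b=L-a=3):
  R_A = P = 14 kN
  M_A = Pa = 14·1 = 14 kN·m
Superposition: R_A = 44 kN, M_A = 94 kN·m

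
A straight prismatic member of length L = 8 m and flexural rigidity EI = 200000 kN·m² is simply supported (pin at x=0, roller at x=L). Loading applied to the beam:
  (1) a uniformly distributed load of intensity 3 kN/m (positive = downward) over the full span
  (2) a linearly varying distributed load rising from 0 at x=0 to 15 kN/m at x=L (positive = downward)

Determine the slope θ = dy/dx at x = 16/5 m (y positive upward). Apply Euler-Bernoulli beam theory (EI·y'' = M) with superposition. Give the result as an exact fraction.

θ(16/5) = -434/1171875 rad

Load 1 — uniform load w=3 kN/m over full span:
  θ_1 = -w(L³-6Lx²+4x³)/(24EI) = -3·(8³-6·8·(16/5)²+4·(16/5)³)/(24·200000) = -37/390625 rad
Load 2 — triangular load w₀=15 kN/m (0→w₀ over full span):
  θ_2 = -w₀(7L⁴-30L²x²+15x⁴)/(360LEI) = -15·(7·8⁴-30·8²·(16/5)²+15·(16/5)⁴)/(360·8·200000) = -323/1171875 rad
Superposition: θ = Σ θ_i = -434/1171875 rad ≈ -0.000370 rad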